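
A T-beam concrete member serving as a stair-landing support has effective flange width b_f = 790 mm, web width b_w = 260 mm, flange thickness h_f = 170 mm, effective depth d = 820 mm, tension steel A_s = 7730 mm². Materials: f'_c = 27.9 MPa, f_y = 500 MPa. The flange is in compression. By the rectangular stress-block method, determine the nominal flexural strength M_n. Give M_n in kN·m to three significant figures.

M_n ≈ 2750 kN·m

Tension: T = A_s f_y = 7730 × 500 = 3865000 N.
Try a within the flange: a = T/(0.85 f'_c b_f) = 3865000/(0.85 × 27.9 × 790) = 206.30 mm.
a = 206.30 > h_f = 170 mm: the block extends into the web. Split into flange-overhang and web parts.
C_f = 0.85 f'_c (b_f − b_w) h_f = 0.85 × 27.9 × (790 − 260) × 170 = 2136722 N.
Remaining web compression depth: a_w = (T − C_f)/(0.85 f'_c b_w) = (3865000 − 2136722)/(0.85 × 27.9 × 260) = 280.30 mm.
M_n = C_f(d − h_f/2) + (T − C_f)(d − a_w/2) = 2136722 × (820 − 85) + 1728278 × (820 − 140.15) = 1570.49 + 1174.97 = 2745.46 × 10⁶ N·mm.
M_n = 2745.46 kN·m.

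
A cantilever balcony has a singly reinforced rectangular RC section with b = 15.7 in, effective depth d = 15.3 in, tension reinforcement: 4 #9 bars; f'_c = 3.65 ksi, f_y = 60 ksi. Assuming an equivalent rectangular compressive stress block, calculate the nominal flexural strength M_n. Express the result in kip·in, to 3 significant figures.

M_n ≈ 3080 kip·in

A_s = 4 × 1 = 4 in².
T = A_s f_y = 4 × 60 = 240 kips.
a = T/(0.85 f'_c b) = 240/(0.85 × 3.65 × 15.7) = 4.927 in.
M_n = T(d − a/2) = 240 × (15.3 − 2.4635) = 3080.8 kip·in.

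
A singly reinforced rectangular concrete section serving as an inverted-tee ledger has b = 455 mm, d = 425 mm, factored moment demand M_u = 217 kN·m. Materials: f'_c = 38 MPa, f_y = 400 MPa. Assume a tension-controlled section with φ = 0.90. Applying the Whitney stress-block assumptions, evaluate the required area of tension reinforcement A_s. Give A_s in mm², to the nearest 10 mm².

M_n = M_u/φ = 217/0.90 = 241.111 kN·m.
With M_n = 0.85 f'_c a b (d − a/2), solve the quadratic for a:
a = d − √(d² − 2M_n/(0.85 f'_c b)) = 425 − √(425² − 2 × 241.111×10⁶/(0.85 × 38 × 455)) = 40.54 mm.
A_s = 0.85 f'_c a b / f_y = 0.85 × 38 × 40.54 × 455 / 400 = 1489.5 mm².

A_s ≈ 1490 mm²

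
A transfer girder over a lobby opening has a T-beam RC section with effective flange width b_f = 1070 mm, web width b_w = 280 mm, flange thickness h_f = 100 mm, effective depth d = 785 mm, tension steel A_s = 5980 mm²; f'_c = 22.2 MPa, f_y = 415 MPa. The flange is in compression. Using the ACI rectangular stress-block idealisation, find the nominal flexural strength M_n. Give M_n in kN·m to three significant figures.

M_n ≈ 1780 kN·m

Tension: T = A_s f_y = 5980 × 415 = 2481700 N.
Try a within the flange: a = T/(0.85 f'_c b_f) = 2481700/(0.85 × 22.2 × 1070) = 122.91 mm.
a = 122.91 > h_f = 100 mm: the block extends into the web. Split into flange-overhang and web parts.
C_f = 0.85 f'_c (b_f − b_w) h_f = 0.85 × 22.2 × (1070 − 280) × 100 = 1490730 N.
Remaining web compression depth: a_w = (T − C_f)/(0.85 f'_c b_w) = (2481700 − 1490730)/(0.85 × 22.2 × 280) = 187.56 mm.
M_n = C_f(d − h_f/2) + (T − C_f)(d − a_w/2) = 1490730 × (785 − 50) + 990970 × (785 − 93.78) = 1095.69 + 684.98 = 1780.67 × 10⁶ N·mm.
M_n = 1780.67 kN·m.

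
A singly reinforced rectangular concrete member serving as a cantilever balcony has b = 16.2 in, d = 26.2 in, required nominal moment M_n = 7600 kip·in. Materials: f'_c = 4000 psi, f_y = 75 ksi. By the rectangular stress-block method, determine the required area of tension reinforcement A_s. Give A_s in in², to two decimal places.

From M_n = 0.85 f'_c a b (d − a/2):
a = d − √(d² − 2M_n/(0.85 f'_c b)) = 26.2 − √(26.2² − 2 × 7600/(0.85 × 4 × 16.2)) = 5.940 in.
A_s = 0.85 f'_c a b / f_y = 0.85 × 4 × 5.940 × 16.2 / 75 = 4.362 in².

A_s ≈ 4.36 in²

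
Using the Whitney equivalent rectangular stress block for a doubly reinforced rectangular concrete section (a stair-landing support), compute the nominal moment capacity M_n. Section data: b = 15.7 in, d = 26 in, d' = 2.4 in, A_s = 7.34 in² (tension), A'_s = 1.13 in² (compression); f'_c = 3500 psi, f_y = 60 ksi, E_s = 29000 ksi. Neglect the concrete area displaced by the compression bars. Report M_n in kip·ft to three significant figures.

M_n ≈ 817 kip·ft

Assume both steels yield.
a = (A_s − A'_s) f_y/(0.85 f'_c b) = (7.34 − 1.13) × 60/(0.85 × 3.5 × 15.7) = 7.977 in.
c = a/β₁ = 7.977/0.85 = 9.385 in; ε'_s = 0.003(c − d')/c = 0.0022 ≥ ε_y = 0.0021, so the compression steel yields.
M_n = (A_s − A'_s) f_y (d − a/2) + A'_s f_y (d − d') = 372.6 × (26 − 3.9885) + 67.8 × (26 − 2.4) = 8201.5 + 1600.1 = 9801.6 kip·in = 9801.6/12 = 816.80 kip·ft.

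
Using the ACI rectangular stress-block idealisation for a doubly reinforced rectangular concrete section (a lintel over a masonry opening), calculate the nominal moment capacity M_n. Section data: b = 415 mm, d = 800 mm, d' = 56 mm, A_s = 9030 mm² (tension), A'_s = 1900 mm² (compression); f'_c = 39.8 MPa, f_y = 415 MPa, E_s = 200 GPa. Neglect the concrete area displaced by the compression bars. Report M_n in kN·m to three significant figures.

Assume both tension and compression steel yield.
Net tension couple steel: A_s − A'_s = 7130 mm².
a = (A_s − A'_s) f_y / (0.85 f'_c b) = 2958950/(0.85 × 39.8 × 415) = 210.76 mm.
c = a/β₁ = 210.76/0.766 = 275.14 mm; ε'_s = 0.003(c − d')/c = 0.0024 ≥ f_y/E_s = 0.0021, so compression steel does yield.
M_n = (A_s − A'_s) f_y (d − a/2) + A'_s f_y (d − d') = [2958950 × (800 − 105.38) + 788500 × (800 − 56)] × 10⁻⁶ = 2055.35 + 586.64 = 2641.99 kN·m.

M_n ≈ 2640 kN·m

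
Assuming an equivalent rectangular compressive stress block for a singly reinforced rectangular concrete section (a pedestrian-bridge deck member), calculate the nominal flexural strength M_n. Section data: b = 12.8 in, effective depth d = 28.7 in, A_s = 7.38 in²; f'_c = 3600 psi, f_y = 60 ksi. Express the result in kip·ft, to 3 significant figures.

M_n ≈ 850 kip·ft

T = A_s f_y = 7.38 × 60 = 442.8 kips.
a = T/(0.85 f'_c b) = 442.8/(0.85 × 3.6 × 12.8) = 11.305 in.
M_n = T(d − a/2) = 442.8 × (28.7 − 5.6525) = 10205.4 kip·in = 10205.4/12 = 850.45 kip·ft.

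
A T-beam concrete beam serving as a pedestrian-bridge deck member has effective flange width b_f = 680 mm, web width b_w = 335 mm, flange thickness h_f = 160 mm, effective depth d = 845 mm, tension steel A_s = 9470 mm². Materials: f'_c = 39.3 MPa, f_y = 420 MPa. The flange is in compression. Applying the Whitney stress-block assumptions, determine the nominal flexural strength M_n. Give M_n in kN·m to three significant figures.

Tension: T = A_s f_y = 9470 × 420 = 3977400 N.
Try a within the flange: a = T/(0.85 f'_c b_f) = 3977400/(0.85 × 39.3 × 680) = 175.10 mm.
a = 175.10 > h_f = 160 mm: the block extends into the web. Split into flange-overhang and web parts.
C_f = 0.85 f'_c (b_f − b_w) h_f = 0.85 × 39.3 × (680 − 335) × 160 = 1843956 N.
Remaining web compression depth: a_w = (T − C_f)/(0.85 f'_c b_w) = (3977400 − 1843956)/(0.85 × 39.3 × 335) = 190.64 mm.
M_n = C_f(d − h_f/2) + (T − C_f)(d − a_w/2) = 1843956 × (845 − 80) + 2133444 × (845 − 95.32) = 1410.63 + 1599.40 = 3010.03 × 10⁶ N·mm.
M_n = 3010.03 kN·m.

M_n ≈ 3010 kN·m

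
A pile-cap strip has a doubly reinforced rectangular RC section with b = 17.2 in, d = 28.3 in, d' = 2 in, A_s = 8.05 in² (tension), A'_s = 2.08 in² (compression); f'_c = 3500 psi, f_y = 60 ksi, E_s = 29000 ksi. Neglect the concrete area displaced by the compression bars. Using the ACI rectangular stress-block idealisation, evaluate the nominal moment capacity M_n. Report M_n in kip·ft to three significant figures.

Assume both steels yield.
a = (A_s − A'_s) f_y/(0.85 f'_c b) = (8.05 − 2.08) × 60/(0.85 × 3.5 × 17.2) = 7.000 in.
c = a/β₁ = 7.000/0.85 = 8.235 in; ε'_s = 0.003(c − d')/c = 0.0023 ≥ ε_y = 0.0021, so the compression steel yields.
M_n = (A_s − A'_s) f_y (d − a/2) + A'_s f_y (d − d') = 358.2 × (28.3 − 3.5) + 124.8 × (28.3 − 2) = 8883.4 + 3282.2 = 12165.6 kip·in = 12165.6/12 = 1013.80 kip·ft.

M_n ≈ 1010 kip·ft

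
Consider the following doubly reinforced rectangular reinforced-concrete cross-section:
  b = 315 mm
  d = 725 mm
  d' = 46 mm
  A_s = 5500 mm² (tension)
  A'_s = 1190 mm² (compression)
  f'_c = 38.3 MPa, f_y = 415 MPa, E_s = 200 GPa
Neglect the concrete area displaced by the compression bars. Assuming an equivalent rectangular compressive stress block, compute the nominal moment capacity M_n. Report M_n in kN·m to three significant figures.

M_n ≈ 1480 kN·m

Assume both tension and compression steel yield.
Net tension couple steel: A_s − A'_s = 4310 mm².
a = (A_s − A'_s) f_y / (0.85 f'_c b) = 1788650/(0.85 × 38.3 × 315) = 174.42 mm.
c = a/β₁ = 174.42/0.776 = 224.77 mm; ε'_s = 0.003(c − d')/c = 0.0024 ≥ f_y/E_s = 0.0021, so compression steel does yield.
M_n = (A_s − A'_s) f_y (d − a/2) + A'_s f_y (d − d') = [1788650 × (725 − 87.21) + 493850 × (725 − 46)] × 10⁻⁶ = 1140.78 + 335.32 = 1476.10 kN·m.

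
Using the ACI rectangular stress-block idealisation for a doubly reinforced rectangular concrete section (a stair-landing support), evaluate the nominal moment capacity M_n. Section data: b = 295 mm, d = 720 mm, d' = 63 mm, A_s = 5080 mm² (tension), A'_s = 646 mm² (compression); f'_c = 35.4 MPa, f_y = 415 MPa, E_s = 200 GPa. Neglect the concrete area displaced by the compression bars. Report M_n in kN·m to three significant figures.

Assume both tension and compression steel yield.
Net tension couple steel: A_s − A'_s = 4434 mm².
a = (A_s − A'_s) f_y / (0.85 f'_c b) = 1840110/(0.85 × 35.4 × 295) = 207.30 mm.
c = a/β₁ = 207.30/0.797 = 260.10 mm; ε'_s = 0.003(c − d')/c = 0.0023 ≥ f_y/E_s = 0.0021, so compression steel does yield.
M_n = (A_s − A'_s) f_y (d − a/2) + A'_s f_y (d − d') = [1840110 × (720 − 103.65) + 268090 × (720 − 63)] × 10⁻⁶ = 1134.15 + 176.14 = 1310.29 kN·m.

M_n ≈ 1310 kN·m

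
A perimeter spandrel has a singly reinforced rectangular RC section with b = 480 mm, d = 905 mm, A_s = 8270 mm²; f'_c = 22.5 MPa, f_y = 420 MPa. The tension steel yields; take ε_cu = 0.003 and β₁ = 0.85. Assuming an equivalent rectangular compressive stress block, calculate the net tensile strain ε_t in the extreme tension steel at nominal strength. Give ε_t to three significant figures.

a = A_s f_y/(0.85 f'_c b) = 378.37 mm.
β₁ = 0.85, so c = a/β₁ = 378.37/0.85 = 445.14 mm.
From the linear strain diagram with ε_cu = 0.003: ε_t = 0.003 (d − c)/c = 0.003 × (905 − 445.14)/445.14 = 0.00310.
ε_t < 0.004 — the section is over-reinforced for flexure under ACI limits.

ε_t ≈ 0.00310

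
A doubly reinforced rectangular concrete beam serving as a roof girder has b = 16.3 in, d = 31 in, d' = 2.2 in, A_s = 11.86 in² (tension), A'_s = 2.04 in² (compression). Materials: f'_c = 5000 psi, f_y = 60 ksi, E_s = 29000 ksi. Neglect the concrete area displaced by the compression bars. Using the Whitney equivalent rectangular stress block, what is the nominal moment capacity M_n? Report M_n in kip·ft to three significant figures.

M_n ≈ 1610 kip·ft

Assume both steels yield.
a = (A_s − A'_s) f_y/(0.85 f'_c b) = (11.86 − 2.04) × 60/(0.85 × 5 × 16.3) = 8.505 in.
c = a/β₁ = 8.505/0.8 = 10.631 in; ε'_s = 0.003(c − d')/c = 0.0024 ≥ ε_y = 0.0021, so the compression steel yields.
M_n = (A_s − A'_s) f_y (d − a/2) + A'_s f_y (d − d') = 589.2 × (31 − 4.2525) + 122.4 × (31 − 2.2) = 15759.6 + 3525.1 = 19284.7 kip·in = 19284.7/12 = 1607.06 kip·ft.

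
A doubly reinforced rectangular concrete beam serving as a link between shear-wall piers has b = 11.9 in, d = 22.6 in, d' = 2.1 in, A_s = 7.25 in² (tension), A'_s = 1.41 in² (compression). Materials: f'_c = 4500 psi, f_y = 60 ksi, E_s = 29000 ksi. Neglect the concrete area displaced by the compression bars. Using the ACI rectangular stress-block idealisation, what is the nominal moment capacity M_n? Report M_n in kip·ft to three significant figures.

M_n ≈ 692 kip·ft

Assume both steels yield.
a = (A_s − A'_s) f_y/(0.85 f'_c b) = (7.25 − 1.41) × 60/(0.85 × 4.5 × 11.9) = 7.698 in.
c = a/β₁ = 7.698/0.825 = 9.331 in; ε'_s = 0.003(c − d')/c = 0.0023 ≥ ε_y = 0.0021, so the compression steel yields.
M_n = (A_s − A'_s) f_y (d − a/2) + A'_s f_y (d − d') = 350.4 × (22.6 − 3.849) + 84.6 × (22.6 − 2.1) = 6570.4 + 1734.3 = 8304.7 kip·in = 8304.7/12 = 692.06 kip·ft.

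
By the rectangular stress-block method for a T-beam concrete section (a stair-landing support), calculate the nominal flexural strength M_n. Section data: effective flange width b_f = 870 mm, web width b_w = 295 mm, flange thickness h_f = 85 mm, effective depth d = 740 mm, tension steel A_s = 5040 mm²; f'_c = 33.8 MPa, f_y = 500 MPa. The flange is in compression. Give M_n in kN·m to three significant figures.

Tension: T = A_s f_y = 5040 × 500 = 2520000 N.
Try a within the flange: a = T/(0.85 f'_c b_f) = 2520000/(0.85 × 33.8 × 870) = 100.82 mm.
a = 100.82 > h_f = 85 mm: the block extends into the web. Split into flange-overhang and web parts.
C_f = 0.85 f'_c (b_f − b_w) h_f = 0.85 × 33.8 × (870 − 295) × 85 = 1404179 N.
Remaining web compression depth: a_w = (T − C_f)/(0.85 f'_c b_w) = (2520000 − 1404179)/(0.85 × 33.8 × 295) = 131.65 mm.
M_n = C_f(d − h_f/2) + (T − C_f)(d − a_w/2) = 1404179 × (740 − 42.5) + 1115821 × (740 − 65.825) = 979.41 + 752.26 = 1731.67 × 10⁶ N·mm.
M_n = 1731.67 kN·m.

M_n ≈ 1730 kN·m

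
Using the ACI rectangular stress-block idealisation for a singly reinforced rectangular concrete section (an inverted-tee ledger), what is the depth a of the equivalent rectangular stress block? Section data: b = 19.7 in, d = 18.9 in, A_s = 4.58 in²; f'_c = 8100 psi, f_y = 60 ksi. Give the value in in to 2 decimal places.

T = A_s f_y = 4.58 × 60 = 274.8 kips.
a = T/(0.85 f'_c b) = 274.8/(0.85 × 8.1 × 19.7) = 2.03 in.

a ≈ 2.03 in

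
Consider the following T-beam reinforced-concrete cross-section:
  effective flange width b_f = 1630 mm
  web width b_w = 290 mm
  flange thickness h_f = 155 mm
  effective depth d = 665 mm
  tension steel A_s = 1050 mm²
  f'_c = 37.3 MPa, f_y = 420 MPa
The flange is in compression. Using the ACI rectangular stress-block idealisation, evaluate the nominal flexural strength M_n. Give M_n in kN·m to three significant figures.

Tension: T = A_s f_y = 1050 × 420 = 441000 N.
Try a within the flange: a = T/(0.85 f'_c b_f) = 441000/(0.85 × 37.3 × 1630) = 8.53 mm.
Since a = 8.53 ≤ h_f = 155 mm, the stress block lies entirely in the flange; analyse as a rectangular beam of width b_f.
M_n = T(d − a/2) = 441000 × (665 − 4.265) = 291.38 × 10⁶ N·mm.
M_n = 291.38 kN·m.

M_n ≈ 291 kN·m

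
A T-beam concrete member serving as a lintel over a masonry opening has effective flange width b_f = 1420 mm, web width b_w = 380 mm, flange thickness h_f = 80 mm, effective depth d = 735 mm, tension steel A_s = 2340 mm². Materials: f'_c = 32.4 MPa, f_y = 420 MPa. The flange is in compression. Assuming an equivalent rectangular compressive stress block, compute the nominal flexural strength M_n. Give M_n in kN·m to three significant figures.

M_n ≈ 710 kN·m

Tension: T = A_s f_y = 2340 × 420 = 982800 N.
Try a within the flange: a = T/(0.85 f'_c b_f) = 982800/(0.85 × 32.4 × 1420) = 25.13 mm.
Since a = 25.13 ≤ h_f = 80 mm, the stress block lies entirely in the flange; analyse as a rectangular beam of width b_f.
M_n = T(d − a/2) = 982800 × (735 − 12.565) = 710.01 × 10⁶ N·mm.
M_n = 710.01 kN·m.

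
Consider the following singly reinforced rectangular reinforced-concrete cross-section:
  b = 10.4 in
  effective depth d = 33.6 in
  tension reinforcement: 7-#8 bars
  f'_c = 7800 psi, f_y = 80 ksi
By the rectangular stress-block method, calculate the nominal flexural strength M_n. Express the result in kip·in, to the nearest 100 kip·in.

A_s = 7 × 0.79 = 5.53 in².
T = A_s f_y = 5.53 × 80 = 442.4 kips.
a = T/(0.85 f'_c b) = 442.4/(0.85 × 7.8 × 10.4) = 6.416 in.
M_n = T(d − a/2) = 442.4 × (33.6 − 3.208) = 13445.4 kip·in.

M_n ≈ 13400 kip·in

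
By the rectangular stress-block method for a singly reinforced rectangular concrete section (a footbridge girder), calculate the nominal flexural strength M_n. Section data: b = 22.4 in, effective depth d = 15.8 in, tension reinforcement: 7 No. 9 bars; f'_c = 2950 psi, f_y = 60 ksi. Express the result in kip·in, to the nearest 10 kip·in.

M_n ≈ 5070 kip·in

A_s = 7 × 1 = 7 in².
T = A_s f_y = 7 × 60 = 420 kips.
a = T/(0.85 f'_c b) = 420/(0.85 × 2.95 × 22.4) = 7.478 in.
M_n = T(d − a/2) = 420 × (15.8 − 3.739) = 5065.6 kip·in.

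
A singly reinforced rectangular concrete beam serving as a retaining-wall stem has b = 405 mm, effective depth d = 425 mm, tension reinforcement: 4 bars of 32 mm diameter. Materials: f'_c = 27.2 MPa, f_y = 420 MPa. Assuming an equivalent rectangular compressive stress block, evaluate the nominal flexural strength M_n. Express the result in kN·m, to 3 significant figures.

M_n ≈ 477 kN·m

A_s = 4 × 804 = 3216 mm².
T = A_s f_y = 3216 × 420 = 1350720 N = 1350.72 kN.
From C = T: a = T/(0.85 f'_c b) = 1350720/(0.85 × 27.2 × 405) = 144.25 mm.
M_n = T(d − a/2) = 1350.72 kN × (425 − 72.125) mm = 476.64 kN·m.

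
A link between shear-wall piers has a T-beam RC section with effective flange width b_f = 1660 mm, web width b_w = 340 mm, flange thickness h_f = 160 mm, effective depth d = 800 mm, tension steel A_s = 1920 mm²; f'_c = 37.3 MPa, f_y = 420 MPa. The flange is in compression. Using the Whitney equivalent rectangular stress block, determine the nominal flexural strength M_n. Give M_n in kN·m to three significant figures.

M_n ≈ 639 kN·m

Tension: T = A_s f_y = 1920 × 420 = 806400 N.
Try a within the flange: a = T/(0.85 f'_c b_f) = 806400/(0.85 × 37.3 × 1660) = 15.32 mm.
Since a = 15.32 ≤ h_f = 160 mm, the stress block lies entirely in the flange; analyse as a rectangular beam of width b_f.
M_n = T(d − a/2) = 806400 × (800 − 7.66) = 638.94 × 10⁶ N·mm.
M_n = 638.94 kN·m.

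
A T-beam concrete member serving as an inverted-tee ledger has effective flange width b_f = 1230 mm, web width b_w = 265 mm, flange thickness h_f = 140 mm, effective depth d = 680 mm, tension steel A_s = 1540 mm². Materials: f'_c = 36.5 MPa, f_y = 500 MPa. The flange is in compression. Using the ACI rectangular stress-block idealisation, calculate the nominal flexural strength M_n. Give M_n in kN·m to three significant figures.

M_n ≈ 516 kN·m

Tension: T = A_s f_y = 1540 × 500 = 770000 N.
Try a within the flange: a = T/(0.85 f'_c b_f) = 770000/(0.85 × 36.5 × 1230) = 20.18 mm.
Since a = 20.18 ≤ h_f = 140 mm, the stress block lies entirely in the flange; analyse as a rectangular beam of width b_f.
M_n = T(d − a/2) = 770000 × (680 − 10.09) = 515.83 × 10⁶ N·mm.
M_n = 515.83 kN·m.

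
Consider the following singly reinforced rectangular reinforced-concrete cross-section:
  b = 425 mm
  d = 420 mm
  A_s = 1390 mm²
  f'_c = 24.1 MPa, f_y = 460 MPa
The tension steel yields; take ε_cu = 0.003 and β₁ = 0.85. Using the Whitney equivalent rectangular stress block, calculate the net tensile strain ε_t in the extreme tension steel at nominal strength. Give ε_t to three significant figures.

ε_t ≈ 0.0116

a = A_s f_y/(0.85 f'_c b) = 73.44 mm.
β₁ = 0.85, so c = a/β₁ = 73.44/0.85 = 86.40 mm.
From the linear strain diagram with ε_cu = 0.003: ε_t = 0.003 (d − c)/c = 0.003 × (420 − 86.40)/86.40 = 0.0116.
Since ε_t ≥ 0.005, the section is tension-controlled.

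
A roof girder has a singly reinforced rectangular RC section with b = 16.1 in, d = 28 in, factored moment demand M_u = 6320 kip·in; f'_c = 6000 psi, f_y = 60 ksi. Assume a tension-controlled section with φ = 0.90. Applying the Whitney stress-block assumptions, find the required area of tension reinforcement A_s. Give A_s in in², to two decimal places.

A_s ≈ 4.44 in²

M_n = M_u/φ = 6320/0.90 = 7022.22 kip·in.
From M_n = 0.85 f'_c a b (d − a/2):
a = d − √(d² − 2M_n/(0.85 f'_c b)) = 28 − √(28² − 2 × 7022.22/(0.85 × 6 × 16.1)) = 3.242 in.
A_s = 0.85 f'_c a b / f_y = 0.85 × 6 × 3.242 × 16.1 / 60 = 4.437 in².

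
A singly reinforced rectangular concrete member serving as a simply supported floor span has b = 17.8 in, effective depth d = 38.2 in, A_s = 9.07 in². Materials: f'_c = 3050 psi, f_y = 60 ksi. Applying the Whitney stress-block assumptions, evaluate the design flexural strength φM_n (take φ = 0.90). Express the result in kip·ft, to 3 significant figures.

T = A_s f_y = 9.07 × 60 = 544.2 kips.
a = T/(0.85 f'_c b) = 544.2/(0.85 × 3.05 × 17.8) = 11.793 in.
M_n = T(d − a/2) = 544.2 × (38.2 − 5.8965) = 17579.6 kip·in = 17579.6/12 = 1464.97 kip·ft.
φM_n = 0.90 × 1464.97 = 1318.47 kip·ft.

φM_n ≈ 1320 kip·ft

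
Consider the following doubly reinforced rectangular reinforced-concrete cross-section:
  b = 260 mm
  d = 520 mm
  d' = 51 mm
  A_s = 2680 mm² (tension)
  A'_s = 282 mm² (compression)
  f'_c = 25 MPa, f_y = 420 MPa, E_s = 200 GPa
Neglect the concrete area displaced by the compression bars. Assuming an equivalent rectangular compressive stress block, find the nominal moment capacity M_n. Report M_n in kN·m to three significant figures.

M_n ≈ 487 kN·m

Assume both tension and compression steel yield.
Net tension couple steel: A_s − A'_s = 2398 mm².
a = (A_s − A'_s) f_y / (0.85 f'_c b) = 1007160/(0.85 × 25 × 260) = 182.29 mm.
c = a/β₁ = 182.29/0.85 = 214.46 mm; ε'_s = 0.003(c − d')/c = 0.0023 ≥ f_y/E_s = 0.0021, so compression steel does yield.
M_n = (A_s − A'_s) f_y (d − a/2) + A'_s f_y (d − d') = [1007160 × (520 − 91.145) + 118440 × (520 − 51)] × 10⁻⁶ = 431.93 + 55.55 = 487.48 kN·m.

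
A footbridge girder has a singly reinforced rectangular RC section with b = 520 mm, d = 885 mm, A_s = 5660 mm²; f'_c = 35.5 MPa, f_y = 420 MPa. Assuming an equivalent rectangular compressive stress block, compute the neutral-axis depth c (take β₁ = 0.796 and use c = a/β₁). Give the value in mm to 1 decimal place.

T = A_s f_y = 5660 × 420 = 2377200 N = 2377.2 kN.
Setting C = 0.85 f'_c a b equal to T: a = 2377200/(0.85 × 35.5 × 520) = 151.501 mm.
With β₁ = 0.796, c = a/β₁ = 151.501/0.796 = 190.3 mm.

c ≈ 190.3 mm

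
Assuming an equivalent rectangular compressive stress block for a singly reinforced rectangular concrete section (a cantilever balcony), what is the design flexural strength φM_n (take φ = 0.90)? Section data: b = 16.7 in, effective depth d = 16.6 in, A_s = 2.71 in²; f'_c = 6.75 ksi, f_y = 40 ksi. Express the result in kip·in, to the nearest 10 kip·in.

φM_n ≈ 1560 kip·in

T = A_s f_y = 2.71 × 40 = 108.4 kips.
a = T/(0.85 f'_c b) = 108.4/(0.85 × 6.75 × 16.7) = 1.131 in.
M_n = T(d − a/2) = 108.4 × (16.6 − 0.5655) = 1738.1 kip·in.
φM_n = 0.90 × 1738.1 = 1564.3 kip·in.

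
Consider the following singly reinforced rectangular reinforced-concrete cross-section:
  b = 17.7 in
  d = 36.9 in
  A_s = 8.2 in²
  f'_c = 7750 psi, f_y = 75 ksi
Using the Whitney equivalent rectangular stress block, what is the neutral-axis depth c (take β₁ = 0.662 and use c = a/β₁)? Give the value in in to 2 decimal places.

T = A_s f_y = 8.2 × 75 = 615 kips.
a = T/(0.85 f'_c b) = 615/(0.85 × 7.75 × 17.7) = 5.2745 in.
With β₁ = 0.662, c = a/β₁ = 5.2745/0.662 = 7.97 in.

c ≈ 7.97 in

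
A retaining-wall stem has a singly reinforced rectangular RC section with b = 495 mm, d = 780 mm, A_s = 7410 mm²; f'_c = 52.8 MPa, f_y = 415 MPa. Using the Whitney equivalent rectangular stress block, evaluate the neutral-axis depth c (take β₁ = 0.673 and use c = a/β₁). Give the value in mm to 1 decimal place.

c ≈ 205.7 mm

T = A_s f_y = 7410 × 415 = 3075150 N = 3075.15 kN.
Setting C = 0.85 f'_c a b equal to T: a = 3075150/(0.85 × 52.8 × 495) = 138.423 mm.
With β₁ = 0.673, c = a/β₁ = 138.423/0.673 = 205.7 mm.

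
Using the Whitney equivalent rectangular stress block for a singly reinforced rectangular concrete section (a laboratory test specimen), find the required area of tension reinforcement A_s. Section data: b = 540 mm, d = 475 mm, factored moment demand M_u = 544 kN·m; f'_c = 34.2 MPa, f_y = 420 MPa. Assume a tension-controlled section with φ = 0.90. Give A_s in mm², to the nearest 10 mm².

M_n = M_u/φ = 544/0.90 = 604.444 kN·m.
With M_n = 0.85 f'_c a b (d − a/2), solve the quadratic for a:
a = d − √(d² − 2M_n/(0.85 f'_c b)) = 475 − √(475² − 2 × 604.444×10⁶/(0.85 × 34.2 × 540)) = 89.49 mm.
A_s = 0.85 f'_c a b / f_y = 0.85 × 34.2 × 89.49 × 540 / 420 = 3344.8 mm².

A_s ≈ 3340 mm²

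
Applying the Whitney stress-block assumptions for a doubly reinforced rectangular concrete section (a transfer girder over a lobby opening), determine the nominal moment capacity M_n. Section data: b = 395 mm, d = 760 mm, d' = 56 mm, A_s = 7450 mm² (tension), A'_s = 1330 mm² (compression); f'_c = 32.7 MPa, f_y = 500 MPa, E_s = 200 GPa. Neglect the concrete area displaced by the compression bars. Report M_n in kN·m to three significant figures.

Assume both tension and compression steel yield.
Net tension couple steel: A_s − A'_s = 6120 mm².
a = (A_s − A'_s) f_y / (0.85 f'_c b) = 3060000/(0.85 × 32.7 × 395) = 278.71 mm.
c = a/β₁ = 278.71/0.816 = 341.56 mm; ε'_s = 0.003(c − d')/c = 0.0025 ≥ f_y/E_s = 0.0025, so compression steel does yield.
M_n = (A_s − A'_s) f_y (d − a/2) + A'_s f_y (d − d') = [3060000 × (760 − 139.355) + 665000 × (760 − 56)] × 10⁻⁶ = 1899.17 + 468.16 = 2367.33 kN·m.

M_n ≈ 2370 kN·m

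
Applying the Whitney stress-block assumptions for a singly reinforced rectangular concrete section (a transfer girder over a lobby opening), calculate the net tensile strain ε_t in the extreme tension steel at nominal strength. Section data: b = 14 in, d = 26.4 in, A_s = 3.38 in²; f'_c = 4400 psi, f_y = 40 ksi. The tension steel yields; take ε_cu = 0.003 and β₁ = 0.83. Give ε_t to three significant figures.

ε_t ≈ 0.0225

a = A_s f_y/(0.85 f'_c b) = 2.582 in.
β₁ = 0.83, so c = a/β₁ = 2.582/0.83 = 3.111 in.
From the linear strain diagram with ε_cu = 0.003: ε_t = 0.003 (d − c)/c = 0.003 × (26.4 − 3.111)/3.111 = 0.0225.
Since ε_t ≥ 0.005, the section is tension-controlled.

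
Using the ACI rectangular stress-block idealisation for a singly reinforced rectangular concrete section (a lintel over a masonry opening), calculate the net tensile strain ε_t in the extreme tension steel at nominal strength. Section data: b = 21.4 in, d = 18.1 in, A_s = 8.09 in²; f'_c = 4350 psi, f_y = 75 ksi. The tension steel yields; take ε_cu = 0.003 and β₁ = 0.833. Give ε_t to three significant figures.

a = A_s f_y/(0.85 f'_c b) = 7.668 in.
β₁ = 0.833, so c = a/β₁ = 7.668/0.833 = 9.205 in.
From the linear strain diagram with ε_cu = 0.003: ε_t = 0.003 (d − c)/c = 0.003 × (18.1 − 9.205)/9.205 = 0.00290.
ε_t < 0.004 — the section is over-reinforced for flexure under ACI limits.

ε_t ≈ 0.00290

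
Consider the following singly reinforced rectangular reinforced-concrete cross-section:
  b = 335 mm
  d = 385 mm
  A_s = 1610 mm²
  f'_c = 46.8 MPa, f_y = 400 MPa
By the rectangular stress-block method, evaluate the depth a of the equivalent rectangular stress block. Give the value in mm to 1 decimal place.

a ≈ 48.3 mm

T = A_s f_y = 1610 × 400 = 644000 N = 644 kN.
Setting C = 0.85 f'_c a b equal to T: a = 644000/(0.85 × 46.8 × 335) = 48.3 mm.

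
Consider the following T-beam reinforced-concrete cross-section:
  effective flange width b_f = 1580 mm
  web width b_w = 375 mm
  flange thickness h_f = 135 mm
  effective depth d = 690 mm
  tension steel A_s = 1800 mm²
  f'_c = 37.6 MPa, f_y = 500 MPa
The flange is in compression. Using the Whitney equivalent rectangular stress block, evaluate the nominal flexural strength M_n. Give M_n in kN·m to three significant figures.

M_n ≈ 613 kN·m

Tension: T = A_s f_y = 1800 × 500 = 900000 N.
Try a within the flange: a = T/(0.85 f'_c b_f) = 900000/(0.85 × 37.6 × 1580) = 17.82 mm.
Since a = 17.82 ≤ h_f = 135 mm, the stress block lies entirely in the flange; analyse as a rectangular beam of width b_f.
M_n = T(d − a/2) = 900000 × (690 − 8.91) = 612.98 × 10⁶ N·mm.
M_n = 612.98 kN·m.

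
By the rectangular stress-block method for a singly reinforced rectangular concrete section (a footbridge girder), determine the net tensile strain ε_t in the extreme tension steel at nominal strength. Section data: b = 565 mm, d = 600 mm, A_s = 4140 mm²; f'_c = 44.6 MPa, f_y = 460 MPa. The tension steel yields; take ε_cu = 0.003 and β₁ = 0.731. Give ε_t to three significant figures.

ε_t ≈ 0.0118

a = A_s f_y/(0.85 f'_c b) = 88.91 mm.
β₁ = 0.731, so c = a/β₁ = 88.91/0.731 = 121.63 mm.
From the linear strain diagram with ε_cu = 0.003: ε_t = 0.003 (d − c)/c = 0.003 × (600 − 121.63)/121.63 = 0.0118.
Since ε_t ≥ 0.005, the section is tension-controlled.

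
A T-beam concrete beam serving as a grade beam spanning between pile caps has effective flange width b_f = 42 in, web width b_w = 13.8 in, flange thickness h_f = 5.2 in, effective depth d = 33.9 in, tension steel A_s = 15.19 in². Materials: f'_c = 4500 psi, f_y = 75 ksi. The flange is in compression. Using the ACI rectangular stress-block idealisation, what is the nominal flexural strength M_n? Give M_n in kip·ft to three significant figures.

M_n ≈ 2830 kip·ft

Tension: T = A_s f_y = 15.19 × 75 = 1139.25 kips.
Try a within the flange: a = T/(0.85 f'_c b_f) = 1139.25/(0.85 × 4.5 × 42) = 7.092 in.
a = 7.092 > h_f = 5.2 in: the block extends into the web. Split into flange-overhang and web parts.
C_f = 0.85 f'_c (b_f − b_w) h_f = 0.85 × 4.5 × (42 − 13.8) × 5.2 = 560.9 kips.
Remaining web compression depth: a_w = (T − C_f)/(0.85 f'_c b_w) = (1139.25 − 560.9)/(0.85 × 4.5 × 13.8) = 10.957 in.
M_n = C_f(d − h_f/2) + (T − C_f)(d − a_w/2) = 560.9 × (33.9 − 2.6) + 578.35 × (33.9 − 5.4785) = 17556.2 + 16437.6 = 33993.8 kip·in.
M_n = 33993.8/12 = 2832.82 kip·ft.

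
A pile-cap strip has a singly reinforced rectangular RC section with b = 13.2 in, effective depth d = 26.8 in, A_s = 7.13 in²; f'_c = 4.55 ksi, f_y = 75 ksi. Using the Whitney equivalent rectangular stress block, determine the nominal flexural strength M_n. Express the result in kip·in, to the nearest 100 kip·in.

M_n ≈ 11500 kip·in

T = A_s f_y = 7.13 × 75 = 534.75 kips.
a = T/(0.85 f'_c b) = 534.75/(0.85 × 4.55 × 13.2) = 10.475 in.
M_n = T(d − a/2) = 534.75 × (26.8 − 5.2375) = 11530.5 kip·in.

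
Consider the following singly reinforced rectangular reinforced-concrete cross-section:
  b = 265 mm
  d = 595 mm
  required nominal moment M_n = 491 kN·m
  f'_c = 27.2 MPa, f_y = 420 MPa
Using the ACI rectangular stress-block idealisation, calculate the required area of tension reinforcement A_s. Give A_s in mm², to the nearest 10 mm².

With M_n = 0.85 f'_c a b (d − a/2), solve the quadratic for a:
a = d − √(d² − 2M_n/(0.85 f'_c b)) = 595 − √(595² − 2 × 491×10⁶/(0.85 × 27.2 × 265)) = 154.83 mm.
A_s = 0.85 f'_c a b / f_y = 0.85 × 27.2 × 154.83 × 265 / 420 = 2258.6 mm².

A_s ≈ 2260 mm²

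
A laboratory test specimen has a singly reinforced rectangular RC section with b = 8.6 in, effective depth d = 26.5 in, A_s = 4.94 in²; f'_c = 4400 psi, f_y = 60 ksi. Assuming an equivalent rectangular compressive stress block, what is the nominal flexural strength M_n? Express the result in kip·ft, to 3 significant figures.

T = A_s f_y = 4.94 × 60 = 296.4 kips.
a = T/(0.85 f'_c b) = 296.4/(0.85 × 4.4 × 8.6) = 9.215 in.
M_n = T(d − a/2) = 296.4 × (26.5 − 4.6075) = 6488.9 kip·in = 6488.9/12 = 540.74 kip·ft.

M_n ≈ 541 kip·ft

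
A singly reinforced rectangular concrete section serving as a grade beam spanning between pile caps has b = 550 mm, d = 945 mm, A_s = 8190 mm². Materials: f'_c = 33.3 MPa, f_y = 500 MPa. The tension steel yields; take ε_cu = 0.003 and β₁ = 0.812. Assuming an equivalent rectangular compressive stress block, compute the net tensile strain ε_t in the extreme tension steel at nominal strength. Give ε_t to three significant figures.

ε_t ≈ 0.00575

a = A_s f_y/(0.85 f'_c b) = 263.04 mm.
β₁ = 0.812, so c = a/β₁ = 263.04/0.812 = 323.94 mm.
From the linear strain diagram with ε_cu = 0.003: ε_t = 0.003 (d − c)/c = 0.003 × (945 − 323.94)/323.94 = 0.00575.
Since ε_t ≥ 0.005, the section is tension-controlled.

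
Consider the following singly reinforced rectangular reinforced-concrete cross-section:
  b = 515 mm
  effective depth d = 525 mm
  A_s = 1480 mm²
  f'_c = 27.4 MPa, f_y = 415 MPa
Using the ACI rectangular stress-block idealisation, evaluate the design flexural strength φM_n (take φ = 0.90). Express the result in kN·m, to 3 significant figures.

T = A_s f_y = 1480 × 415 = 614200 N = 614.2 kN.
From C = T: a = T/(0.85 f'_c b) = 614200/(0.85 × 27.4 × 515) = 51.21 mm.
M_n = T(d − a/2) = 614.2 kN × (525 − 25.605) mm = 306.73 kN·m.
φM_n = 0.90 × 306.73 = 276.06 kN·m.

φM_n ≈ 276 kN·m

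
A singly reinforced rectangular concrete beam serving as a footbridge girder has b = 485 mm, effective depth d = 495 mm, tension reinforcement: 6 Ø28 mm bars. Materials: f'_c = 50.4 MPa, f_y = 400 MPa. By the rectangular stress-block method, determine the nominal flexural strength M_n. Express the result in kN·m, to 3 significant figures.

A_s = 6 × 616 = 3696 mm².
T = A_s f_y = 3696 × 400 = 1478400 N = 1478.4 kN.
From C = T: a = T/(0.85 f'_c b) = 1478400/(0.85 × 50.4 × 485) = 71.15 mm.
M_n = T(d − a/2) = 1478.4 kN × (495 − 35.575) mm = 679.21 kN·m.

M_n ≈ 679 kN·m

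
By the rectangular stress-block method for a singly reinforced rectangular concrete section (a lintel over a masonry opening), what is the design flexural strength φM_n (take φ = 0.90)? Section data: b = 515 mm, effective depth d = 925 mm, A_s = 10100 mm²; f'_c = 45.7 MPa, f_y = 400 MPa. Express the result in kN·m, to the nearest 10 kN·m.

T = A_s f_y = 10100 × 400 = 4040000 N = 4040 kN.
From C = T: a = T/(0.85 f'_c b) = 4040000/(0.85 × 45.7 × 515) = 201.95 mm.
M_n = T(d − a/2) = 4040 kN × (925 − 100.975) mm = 3329.06 kN·m.
φM_n = 0.90 × 3329.06 = 2996.15 kN·m.

φM_n ≈ 3000 kN·m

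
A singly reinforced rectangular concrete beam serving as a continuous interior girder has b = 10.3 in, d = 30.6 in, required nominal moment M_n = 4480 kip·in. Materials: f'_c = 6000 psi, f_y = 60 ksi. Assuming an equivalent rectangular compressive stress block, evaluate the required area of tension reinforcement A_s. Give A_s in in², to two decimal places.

From M_n = 0.85 f'_c a b (d − a/2):
a = d − √(d² − 2M_n/(0.85 f'_c b)) = 30.6 − √(30.6² − 2 × 4480/(0.85 × 6 × 10.3)) = 2.927 in.
A_s = 0.85 f'_c a b / f_y = 0.85 × 6 × 2.927 × 10.3 / 60 = 2.563 in².

A_s ≈ 2.56 in²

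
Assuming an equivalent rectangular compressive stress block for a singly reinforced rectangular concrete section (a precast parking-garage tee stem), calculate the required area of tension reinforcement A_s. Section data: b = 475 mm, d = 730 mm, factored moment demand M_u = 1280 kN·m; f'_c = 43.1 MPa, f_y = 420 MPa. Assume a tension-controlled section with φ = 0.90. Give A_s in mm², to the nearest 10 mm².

A_s ≈ 5060 mm²

M_n = M_u/φ = 1280/0.90 = 1422.22 kN·m.
With M_n = 0.85 f'_c a b (d − a/2), solve the quadratic for a:
a = d − √(d² − 2M_n/(0.85 f'_c b)) = 730 − √(730² − 2 × 1422.22×10⁶/(0.85 × 43.1 × 475)) = 122.18 mm.
A_s = 0.85 f'_c a b / f_y = 0.85 × 43.1 × 122.18 × 475 / 420 = 5062.2 mm².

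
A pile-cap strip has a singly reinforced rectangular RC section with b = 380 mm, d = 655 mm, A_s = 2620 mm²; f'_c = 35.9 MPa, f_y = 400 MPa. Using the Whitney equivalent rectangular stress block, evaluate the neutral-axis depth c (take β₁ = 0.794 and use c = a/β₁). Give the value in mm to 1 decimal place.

c ≈ 113.8 mm

T = A_s f_y = 2620 × 400 = 1048000 N = 1048 kN.
Setting C = 0.85 f'_c a b equal to T: a = 1048000/(0.85 × 35.9 × 380) = 90.378 mm.
With β₁ = 0.794, c = a/β₁ = 90.378/0.794 = 113.8 mm.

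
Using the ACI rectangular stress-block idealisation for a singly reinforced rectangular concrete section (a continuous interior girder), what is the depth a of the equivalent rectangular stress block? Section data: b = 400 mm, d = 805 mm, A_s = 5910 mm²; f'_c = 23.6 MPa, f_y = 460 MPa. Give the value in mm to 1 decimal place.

a ≈ 338.8 mm

T = A_s f_y = 5910 × 460 = 2718600 N = 2718.6 kN.
Setting C = 0.85 f'_c a b equal to T: a = 2718600/(0.85 × 23.6 × 400) = 338.8 mm.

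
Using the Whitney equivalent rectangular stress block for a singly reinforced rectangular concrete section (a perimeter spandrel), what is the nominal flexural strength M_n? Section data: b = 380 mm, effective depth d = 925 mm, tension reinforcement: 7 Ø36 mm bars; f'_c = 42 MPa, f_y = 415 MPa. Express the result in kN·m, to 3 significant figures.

A_s = 7 × 1018 = 7126 mm².
T = A_s f_y = 7126 × 415 = 2957290 N = 2957.29 kN.
From C = T: a = T/(0.85 f'_c b) = 2957290/(0.85 × 42 × 380) = 217.99 mm.
M_n = T(d − a/2) = 2957.29 kN × (925 − 108.995) mm = 2413.16 kN·m.

M_n ≈ 2410 kN·m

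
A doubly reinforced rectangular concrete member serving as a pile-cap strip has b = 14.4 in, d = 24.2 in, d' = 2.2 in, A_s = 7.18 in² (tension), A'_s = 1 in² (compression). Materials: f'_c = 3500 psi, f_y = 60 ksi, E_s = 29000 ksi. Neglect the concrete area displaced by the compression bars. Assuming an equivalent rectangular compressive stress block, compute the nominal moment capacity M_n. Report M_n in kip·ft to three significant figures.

Assume both steels yield.
a = (A_s − A'_s) f_y/(0.85 f'_c b) = (7.18 − 1) × 60/(0.85 × 3.5 × 14.4) = 8.655 in.
c = a/β₁ = 8.655/0.85 = 10.182 in; ε'_s = 0.003(c − d')/c = 0.0024 ≥ ε_y = 0.0021, so the compression steel yields.
M_n = (A_s − A'_s) f_y (d − a/2) + A'_s f_y (d − d') = 370.8 × (24.2 − 4.3275) + 60 × (24.2 − 2.2) = 7368.7 + 1320.0 = 8688.7 kip·in = 8688.7/12 = 724.06 kip·ft.

M_n ≈ 724 kip·ft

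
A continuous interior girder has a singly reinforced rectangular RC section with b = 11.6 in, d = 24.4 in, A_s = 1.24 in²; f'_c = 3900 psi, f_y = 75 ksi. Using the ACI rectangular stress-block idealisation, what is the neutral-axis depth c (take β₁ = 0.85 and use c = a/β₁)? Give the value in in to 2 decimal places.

c ≈ 2.85 in

T = A_s f_y = 1.24 × 75 = 93 kips.
a = T/(0.85 f'_c b) = 93/(0.85 × 3.9 × 11.6) = 2.4185 in.
With β₁ = 0.85, c = a/β₁ = 2.4185/0.85 = 2.85 in.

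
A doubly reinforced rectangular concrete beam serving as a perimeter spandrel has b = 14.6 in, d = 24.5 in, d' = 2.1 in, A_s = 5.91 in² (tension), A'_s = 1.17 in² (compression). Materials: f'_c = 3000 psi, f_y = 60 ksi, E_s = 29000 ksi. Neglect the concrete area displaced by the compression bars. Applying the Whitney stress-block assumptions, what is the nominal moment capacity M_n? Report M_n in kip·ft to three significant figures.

M_n ≈ 621 kip·ft

Assume both steels yield.
a = (A_s − A'_s) f_y/(0.85 f'_c b) = (5.91 − 1.17) × 60/(0.85 × 3 × 14.6) = 7.639 in.
c = a/β₁ = 7.639/0.85 = 8.987 in; ε'_s = 0.003(c − d')/c = 0.0023 ≥ ε_y = 0.0021, so the compression steel yields.
M_n = (A_s − A'_s) f_y (d − a/2) + A'_s f_y (d − d') = 284.4 × (24.5 − 3.8195) + 70.2 × (24.5 − 2.1) = 5881.5 + 1572.5 = 7454.0 kip·in = 7454.0/12 = 621.17 kip·ft.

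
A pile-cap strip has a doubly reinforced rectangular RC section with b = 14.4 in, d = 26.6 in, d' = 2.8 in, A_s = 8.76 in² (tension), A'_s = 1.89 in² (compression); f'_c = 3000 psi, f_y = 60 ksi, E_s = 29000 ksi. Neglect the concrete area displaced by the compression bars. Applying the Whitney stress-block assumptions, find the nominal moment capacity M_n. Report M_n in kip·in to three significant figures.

Assume both steels yield.
a = (A_s − A'_s) f_y/(0.85 f'_c b) = (8.76 − 1.89) × 60/(0.85 × 3 × 14.4) = 11.225 in.
c = a/β₁ = 11.225/0.85 = 13.206 in; ε'_s = 0.003(c − d')/c = 0.0024 ≥ ε_y = 0.0021, so the compression steel yields.
M_n = (A_s − A'_s) f_y (d − a/2) + A'_s f_y (d − d') = 412.2 × (26.6 − 5.6125) + 113.4 × (26.6 − 2.8) = 8651.0 + 2698.9 = 11349.9 kip·in.

M_n ≈ 11300 kip·in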